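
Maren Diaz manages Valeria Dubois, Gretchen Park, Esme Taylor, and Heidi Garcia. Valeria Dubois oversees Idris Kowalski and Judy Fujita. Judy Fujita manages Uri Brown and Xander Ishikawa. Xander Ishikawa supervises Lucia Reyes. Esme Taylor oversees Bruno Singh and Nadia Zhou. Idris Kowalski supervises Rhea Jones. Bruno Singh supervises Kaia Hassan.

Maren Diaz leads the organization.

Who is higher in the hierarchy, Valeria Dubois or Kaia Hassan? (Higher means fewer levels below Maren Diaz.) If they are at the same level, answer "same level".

Valeria Dubois is 1 level below Maren Diaz; Kaia Hassan is 3. Valeria Dubois is higher.

Valeria Dubois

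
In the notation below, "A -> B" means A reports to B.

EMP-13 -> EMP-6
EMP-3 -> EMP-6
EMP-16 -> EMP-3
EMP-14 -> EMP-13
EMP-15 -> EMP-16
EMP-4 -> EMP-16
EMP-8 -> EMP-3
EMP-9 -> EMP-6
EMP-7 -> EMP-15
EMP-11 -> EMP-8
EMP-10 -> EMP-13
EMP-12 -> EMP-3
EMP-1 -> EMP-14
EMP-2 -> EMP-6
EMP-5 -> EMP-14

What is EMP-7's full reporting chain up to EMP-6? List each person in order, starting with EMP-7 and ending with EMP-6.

EMP-7 -> EMP-15 -> EMP-16 -> EMP-3 -> EMP-6

EMP-7 reports to EMP-15. EMP-15 reports to EMP-16. EMP-16 reports to EMP-3. EMP-3 reports to EMP-6. EMP-6 is at the top.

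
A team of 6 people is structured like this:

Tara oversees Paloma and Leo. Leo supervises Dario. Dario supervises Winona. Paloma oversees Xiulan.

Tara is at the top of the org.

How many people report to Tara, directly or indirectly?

5

Tara directly manages Leo, Paloma. Under Leo: Dario, Winona (2). Under Paloma: Xiulan (1). So Tara's organization is 2 direct reports plus everyone under them: 3 + 2 = 5.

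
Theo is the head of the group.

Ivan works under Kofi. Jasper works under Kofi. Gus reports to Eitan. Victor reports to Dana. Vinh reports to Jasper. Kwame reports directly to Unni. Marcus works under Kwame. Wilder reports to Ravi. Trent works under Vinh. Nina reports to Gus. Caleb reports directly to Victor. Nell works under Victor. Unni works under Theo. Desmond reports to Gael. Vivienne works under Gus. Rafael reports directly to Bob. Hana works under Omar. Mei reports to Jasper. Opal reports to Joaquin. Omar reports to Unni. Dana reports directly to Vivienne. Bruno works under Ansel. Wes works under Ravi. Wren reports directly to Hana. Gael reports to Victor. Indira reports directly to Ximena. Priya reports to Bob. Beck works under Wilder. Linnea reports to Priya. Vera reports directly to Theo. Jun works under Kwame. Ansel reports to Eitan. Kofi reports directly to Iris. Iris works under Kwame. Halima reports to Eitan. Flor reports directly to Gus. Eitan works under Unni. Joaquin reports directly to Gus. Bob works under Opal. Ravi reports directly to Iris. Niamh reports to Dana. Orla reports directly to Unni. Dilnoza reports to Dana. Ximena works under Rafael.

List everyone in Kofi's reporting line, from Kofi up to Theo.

Kofi reports to Iris. Iris reports to Kwame. Kwame reports to Unni. Unni reports to Theo. Theo is at the top.

Kofi -> Iris -> Kwame -> Unni -> Theo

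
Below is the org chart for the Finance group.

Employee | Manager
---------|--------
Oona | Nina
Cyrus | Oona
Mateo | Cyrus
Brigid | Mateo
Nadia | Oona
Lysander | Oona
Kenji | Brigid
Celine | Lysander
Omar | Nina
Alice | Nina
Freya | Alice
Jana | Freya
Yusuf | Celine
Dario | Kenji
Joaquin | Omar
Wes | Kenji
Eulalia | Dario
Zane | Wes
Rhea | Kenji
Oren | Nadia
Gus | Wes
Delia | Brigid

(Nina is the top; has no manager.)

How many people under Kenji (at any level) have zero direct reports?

4

The people in Kenji's organization with no one reporting to them are Rhea, Gus, Zane, Eulalia. That is 4.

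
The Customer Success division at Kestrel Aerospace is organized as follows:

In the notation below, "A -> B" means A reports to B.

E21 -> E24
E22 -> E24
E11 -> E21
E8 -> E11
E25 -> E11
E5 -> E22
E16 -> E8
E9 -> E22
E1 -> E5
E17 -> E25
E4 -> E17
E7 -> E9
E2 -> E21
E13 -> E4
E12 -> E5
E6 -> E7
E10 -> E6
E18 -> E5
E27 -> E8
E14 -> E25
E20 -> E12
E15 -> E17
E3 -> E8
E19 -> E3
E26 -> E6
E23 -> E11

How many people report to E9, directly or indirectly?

4

E9 directly manages E7. Under E7: E6, E26, E10 (3). That's 4 in total.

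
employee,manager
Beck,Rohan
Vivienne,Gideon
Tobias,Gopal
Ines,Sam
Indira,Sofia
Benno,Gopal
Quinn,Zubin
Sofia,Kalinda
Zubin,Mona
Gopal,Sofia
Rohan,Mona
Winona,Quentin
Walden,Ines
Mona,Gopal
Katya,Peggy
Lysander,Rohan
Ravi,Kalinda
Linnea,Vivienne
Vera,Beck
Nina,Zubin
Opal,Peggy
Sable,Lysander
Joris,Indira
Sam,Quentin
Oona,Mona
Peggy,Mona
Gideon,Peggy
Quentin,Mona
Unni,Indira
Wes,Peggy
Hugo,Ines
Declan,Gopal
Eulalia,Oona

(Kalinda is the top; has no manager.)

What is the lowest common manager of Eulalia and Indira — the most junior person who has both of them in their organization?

Eulalia's chain of managers is Oona, Mona, Gopal, Sofia, Kalinda. Indira's chain of managers is Sofia, Kalinda. The first manager that appears in both chains is Sofia.

Sofia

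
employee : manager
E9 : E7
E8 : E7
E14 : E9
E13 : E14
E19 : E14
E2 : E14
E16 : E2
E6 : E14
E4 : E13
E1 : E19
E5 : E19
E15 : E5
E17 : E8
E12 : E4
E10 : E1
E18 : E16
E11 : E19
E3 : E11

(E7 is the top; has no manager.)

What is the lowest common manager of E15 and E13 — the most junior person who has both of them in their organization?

E14

E15's chain of managers is E5, E19, E14, E9, E7. E13's chain of managers is E14, E9, E7. The first manager that appears in both chains is E14.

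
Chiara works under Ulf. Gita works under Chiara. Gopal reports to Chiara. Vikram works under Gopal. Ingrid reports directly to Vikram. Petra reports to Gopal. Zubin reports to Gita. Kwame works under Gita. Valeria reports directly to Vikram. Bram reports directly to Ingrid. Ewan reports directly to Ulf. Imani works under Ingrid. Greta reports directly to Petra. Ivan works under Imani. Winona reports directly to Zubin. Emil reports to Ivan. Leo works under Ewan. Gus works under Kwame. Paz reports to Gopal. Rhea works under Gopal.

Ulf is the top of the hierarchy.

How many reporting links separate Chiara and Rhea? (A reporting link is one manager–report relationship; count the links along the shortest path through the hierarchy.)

2

Rhea is in Chiara's organization: the chain from Rhea up to Chiara is Rhea → Gopal → Chiara, which is 2 links.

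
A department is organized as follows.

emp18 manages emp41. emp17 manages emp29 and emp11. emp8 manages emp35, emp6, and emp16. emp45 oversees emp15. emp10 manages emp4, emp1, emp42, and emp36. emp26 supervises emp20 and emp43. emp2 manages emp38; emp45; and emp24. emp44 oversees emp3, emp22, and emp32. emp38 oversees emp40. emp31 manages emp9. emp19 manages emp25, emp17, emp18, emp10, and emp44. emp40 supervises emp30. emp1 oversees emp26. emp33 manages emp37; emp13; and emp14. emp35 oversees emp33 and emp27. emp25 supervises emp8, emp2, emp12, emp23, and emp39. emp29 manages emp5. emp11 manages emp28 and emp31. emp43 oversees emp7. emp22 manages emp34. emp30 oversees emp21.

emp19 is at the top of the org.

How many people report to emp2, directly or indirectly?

emp2 directly manages emp38, emp45, emp24. Under emp38: emp40, emp30, emp21 (3). Under emp45: emp15 (1). emp24 has no reports. So emp2's organization is 3 direct reports plus everyone under them: 4 + 2 + 1 = 7.

7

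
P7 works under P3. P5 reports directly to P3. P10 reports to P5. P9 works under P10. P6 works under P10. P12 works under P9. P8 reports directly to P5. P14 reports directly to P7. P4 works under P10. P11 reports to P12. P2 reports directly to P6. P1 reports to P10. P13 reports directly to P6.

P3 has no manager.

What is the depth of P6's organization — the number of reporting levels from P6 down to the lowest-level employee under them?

The longest chain under P6 runs P6 → P13, which is 1 level below P6.

1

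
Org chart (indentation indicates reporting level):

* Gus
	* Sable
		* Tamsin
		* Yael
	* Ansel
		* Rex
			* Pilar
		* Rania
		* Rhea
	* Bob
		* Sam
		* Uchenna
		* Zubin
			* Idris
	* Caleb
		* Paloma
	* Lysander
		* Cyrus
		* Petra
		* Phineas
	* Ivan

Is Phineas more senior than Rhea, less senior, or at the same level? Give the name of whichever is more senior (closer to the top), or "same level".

same level

Both Phineas and Rhea are 2 levels below Gus.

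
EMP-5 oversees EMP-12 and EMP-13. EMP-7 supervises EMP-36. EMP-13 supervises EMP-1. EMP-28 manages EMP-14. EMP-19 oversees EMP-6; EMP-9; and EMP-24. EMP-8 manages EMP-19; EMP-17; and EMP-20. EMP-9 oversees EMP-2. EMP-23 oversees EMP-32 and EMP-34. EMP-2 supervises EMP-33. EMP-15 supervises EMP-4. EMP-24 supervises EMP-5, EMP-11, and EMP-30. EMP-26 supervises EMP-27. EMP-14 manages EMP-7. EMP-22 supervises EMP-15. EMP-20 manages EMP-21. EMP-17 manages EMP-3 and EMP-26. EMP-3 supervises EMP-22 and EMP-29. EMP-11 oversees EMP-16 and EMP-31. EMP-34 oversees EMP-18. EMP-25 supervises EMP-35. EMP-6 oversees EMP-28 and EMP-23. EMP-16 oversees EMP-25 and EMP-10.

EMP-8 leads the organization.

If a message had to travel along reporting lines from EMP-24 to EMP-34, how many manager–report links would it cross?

EMP-24 is 1 level below EMP-19, and EMP-34 is 3 levels below EMP-19 (their lowest common manager). The shortest path runs up from EMP-24 to EMP-19 and back down to EMP-34: 1 + 3 = 4 links.

4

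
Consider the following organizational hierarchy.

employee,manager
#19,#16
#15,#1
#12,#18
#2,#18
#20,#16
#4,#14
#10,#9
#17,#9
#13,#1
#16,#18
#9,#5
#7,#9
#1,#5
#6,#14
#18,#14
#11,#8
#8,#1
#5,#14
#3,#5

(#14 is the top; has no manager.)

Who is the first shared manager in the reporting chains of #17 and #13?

#17's chain of managers is #9, #5, #14. #13's chain of managers is #1, #5, #14. The first manager that appears in both chains is #5.

#5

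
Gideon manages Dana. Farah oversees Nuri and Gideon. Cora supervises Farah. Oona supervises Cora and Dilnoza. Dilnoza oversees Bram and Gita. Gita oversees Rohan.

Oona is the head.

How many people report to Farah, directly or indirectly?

Farah directly manages Gideon, Nuri. Under Gideon: Dana (1). Nuri has no reports. So Farah's organization is 2 direct reports plus everyone under them: 2 + 1 = 3.

3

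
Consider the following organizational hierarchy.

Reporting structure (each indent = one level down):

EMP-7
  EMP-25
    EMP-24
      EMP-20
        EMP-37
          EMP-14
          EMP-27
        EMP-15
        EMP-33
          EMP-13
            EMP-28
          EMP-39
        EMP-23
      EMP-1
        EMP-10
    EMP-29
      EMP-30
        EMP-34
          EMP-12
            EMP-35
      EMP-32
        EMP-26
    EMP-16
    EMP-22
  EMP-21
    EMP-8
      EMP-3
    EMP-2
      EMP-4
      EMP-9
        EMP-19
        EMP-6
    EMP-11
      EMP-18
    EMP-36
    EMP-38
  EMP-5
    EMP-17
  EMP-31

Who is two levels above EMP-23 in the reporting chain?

EMP-24

EMP-23 reports to EMP-20, and EMP-20 reports to EMP-24. So EMP-23's skip-level manager is EMP-24.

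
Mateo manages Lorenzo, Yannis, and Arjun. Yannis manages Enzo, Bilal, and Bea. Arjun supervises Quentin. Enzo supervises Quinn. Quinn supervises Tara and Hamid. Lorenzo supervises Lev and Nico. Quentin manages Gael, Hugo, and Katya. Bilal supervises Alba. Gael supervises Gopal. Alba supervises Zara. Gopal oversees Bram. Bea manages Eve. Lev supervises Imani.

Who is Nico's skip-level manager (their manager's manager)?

Mateo

Nico reports to Lorenzo, and Lorenzo reports to Mateo. So Nico's skip-level manager is Mateo.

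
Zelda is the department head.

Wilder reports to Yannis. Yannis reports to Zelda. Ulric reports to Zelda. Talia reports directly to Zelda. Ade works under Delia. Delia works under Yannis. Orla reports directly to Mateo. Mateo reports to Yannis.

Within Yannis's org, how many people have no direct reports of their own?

The people in Yannis's organization with no one reporting to them are Orla, Ade, Wilder. That is 3.

3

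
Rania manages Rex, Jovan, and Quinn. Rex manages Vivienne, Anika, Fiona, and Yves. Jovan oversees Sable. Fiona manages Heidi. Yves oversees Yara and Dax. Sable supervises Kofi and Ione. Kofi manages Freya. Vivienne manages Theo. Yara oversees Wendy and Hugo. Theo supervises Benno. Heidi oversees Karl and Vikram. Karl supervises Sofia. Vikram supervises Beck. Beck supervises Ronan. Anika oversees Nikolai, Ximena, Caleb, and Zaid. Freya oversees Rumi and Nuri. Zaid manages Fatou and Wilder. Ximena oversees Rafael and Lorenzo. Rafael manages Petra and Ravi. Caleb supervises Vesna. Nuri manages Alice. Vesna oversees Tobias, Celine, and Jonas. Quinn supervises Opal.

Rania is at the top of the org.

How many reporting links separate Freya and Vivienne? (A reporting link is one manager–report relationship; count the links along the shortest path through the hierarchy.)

6

Freya is 4 levels below Rania, and Vivienne is 2 levels below Rania (their lowest common manager). The shortest path runs up from Freya to Rania and back down to Vivienne: 4 + 2 = 6 links.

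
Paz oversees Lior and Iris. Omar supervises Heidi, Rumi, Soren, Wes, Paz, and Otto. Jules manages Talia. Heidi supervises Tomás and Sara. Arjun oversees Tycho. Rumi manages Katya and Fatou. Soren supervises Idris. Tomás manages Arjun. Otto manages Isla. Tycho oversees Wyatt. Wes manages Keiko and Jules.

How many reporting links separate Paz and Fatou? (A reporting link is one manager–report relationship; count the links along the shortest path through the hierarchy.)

Paz is 1 level below Omar, and Fatou is 2 levels below Omar (their lowest common manager). The shortest path runs up from Paz to Omar and back down to Fatou: 1 + 2 = 3 links.

3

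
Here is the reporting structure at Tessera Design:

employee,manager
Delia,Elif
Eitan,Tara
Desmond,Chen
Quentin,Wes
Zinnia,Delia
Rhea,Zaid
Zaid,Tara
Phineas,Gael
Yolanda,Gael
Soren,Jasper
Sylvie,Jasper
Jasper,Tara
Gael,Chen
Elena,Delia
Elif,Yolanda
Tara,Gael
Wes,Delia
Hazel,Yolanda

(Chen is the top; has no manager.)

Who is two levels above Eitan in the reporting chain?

Eitan reports to Tara, and Tara reports to Gael. So Eitan's skip-level manager is Gael.

Gael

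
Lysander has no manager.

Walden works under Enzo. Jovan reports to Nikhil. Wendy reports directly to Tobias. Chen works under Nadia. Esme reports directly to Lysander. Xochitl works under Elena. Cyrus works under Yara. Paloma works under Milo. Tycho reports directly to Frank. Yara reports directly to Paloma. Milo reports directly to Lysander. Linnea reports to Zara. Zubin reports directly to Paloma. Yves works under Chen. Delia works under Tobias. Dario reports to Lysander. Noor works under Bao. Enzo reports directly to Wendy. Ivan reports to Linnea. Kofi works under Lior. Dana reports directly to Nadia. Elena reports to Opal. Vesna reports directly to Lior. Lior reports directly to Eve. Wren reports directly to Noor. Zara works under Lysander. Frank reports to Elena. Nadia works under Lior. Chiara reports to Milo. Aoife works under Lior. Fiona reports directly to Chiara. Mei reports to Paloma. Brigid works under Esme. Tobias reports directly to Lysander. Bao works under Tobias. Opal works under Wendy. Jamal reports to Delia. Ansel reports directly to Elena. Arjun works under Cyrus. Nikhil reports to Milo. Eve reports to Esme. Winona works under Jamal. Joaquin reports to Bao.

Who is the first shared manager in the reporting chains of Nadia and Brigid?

Esme

Nadia's chain of managers is Lior, Eve, Esme, Lysander. Brigid's chain of managers is Esme, Lysander. The first manager that appears in both chains is Esme.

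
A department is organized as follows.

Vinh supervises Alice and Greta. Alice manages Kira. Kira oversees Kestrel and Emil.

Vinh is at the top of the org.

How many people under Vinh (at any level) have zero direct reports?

3

The people in Vinh's organization with no one reporting to them are Greta, Emil, Kestrel. That is 3.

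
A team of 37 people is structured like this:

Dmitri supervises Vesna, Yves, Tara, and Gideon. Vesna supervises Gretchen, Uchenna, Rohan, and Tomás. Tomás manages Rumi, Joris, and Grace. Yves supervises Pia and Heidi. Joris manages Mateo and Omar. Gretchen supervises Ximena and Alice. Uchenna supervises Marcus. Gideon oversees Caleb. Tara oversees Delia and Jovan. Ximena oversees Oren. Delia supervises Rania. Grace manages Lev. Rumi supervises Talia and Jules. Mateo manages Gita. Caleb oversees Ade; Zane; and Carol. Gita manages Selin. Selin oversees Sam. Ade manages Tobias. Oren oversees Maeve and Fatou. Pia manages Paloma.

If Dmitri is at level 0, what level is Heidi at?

Chain from Heidi up to Dmitri: Heidi → Yves → Dmitri. That is 2 steps up, so Heidi is 2 levels below Dmitri.

2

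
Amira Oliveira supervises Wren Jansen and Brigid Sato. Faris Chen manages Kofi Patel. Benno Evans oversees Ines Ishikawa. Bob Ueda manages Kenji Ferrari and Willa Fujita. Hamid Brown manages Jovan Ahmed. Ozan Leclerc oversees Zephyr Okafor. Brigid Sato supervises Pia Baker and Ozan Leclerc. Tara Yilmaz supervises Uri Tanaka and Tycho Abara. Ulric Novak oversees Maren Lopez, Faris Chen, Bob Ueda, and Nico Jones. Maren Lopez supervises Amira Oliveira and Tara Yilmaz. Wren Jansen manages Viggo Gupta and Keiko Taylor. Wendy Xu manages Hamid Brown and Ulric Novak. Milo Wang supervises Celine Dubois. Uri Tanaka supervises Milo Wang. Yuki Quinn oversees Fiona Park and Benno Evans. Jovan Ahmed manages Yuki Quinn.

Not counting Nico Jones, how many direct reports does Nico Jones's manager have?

3

Nico Jones reports to Ulric Novak. Ulric Novak's other direct reports are Maren Lopez, Faris Chen, Bob Ueda — 3 peers.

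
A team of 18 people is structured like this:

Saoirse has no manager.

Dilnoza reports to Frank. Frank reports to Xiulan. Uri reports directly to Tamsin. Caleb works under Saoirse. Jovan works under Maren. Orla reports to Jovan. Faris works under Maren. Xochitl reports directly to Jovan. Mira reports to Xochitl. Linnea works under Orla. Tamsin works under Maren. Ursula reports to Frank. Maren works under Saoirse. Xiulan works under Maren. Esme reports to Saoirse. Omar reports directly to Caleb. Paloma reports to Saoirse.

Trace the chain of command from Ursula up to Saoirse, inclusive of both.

Ursula reports to Frank. Frank reports to Xiulan. Xiulan reports to Maren. Maren reports to Saoirse. Saoirse is at the top.

Ursula -> Frank -> Xiulan -> Maren -> Saoirse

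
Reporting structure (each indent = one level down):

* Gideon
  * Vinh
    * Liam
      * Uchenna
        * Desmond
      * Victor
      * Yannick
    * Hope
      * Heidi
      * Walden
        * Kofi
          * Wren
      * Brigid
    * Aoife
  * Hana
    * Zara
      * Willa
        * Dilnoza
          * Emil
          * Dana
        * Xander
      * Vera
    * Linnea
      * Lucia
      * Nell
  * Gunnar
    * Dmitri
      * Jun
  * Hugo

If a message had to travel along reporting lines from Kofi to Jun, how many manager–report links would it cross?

7

Kofi is 4 levels below Gideon, and Jun is 3 levels below Gideon (their lowest common manager). The shortest path runs up from Kofi to Gideon and back down to Jun: 4 + 3 = 7 links.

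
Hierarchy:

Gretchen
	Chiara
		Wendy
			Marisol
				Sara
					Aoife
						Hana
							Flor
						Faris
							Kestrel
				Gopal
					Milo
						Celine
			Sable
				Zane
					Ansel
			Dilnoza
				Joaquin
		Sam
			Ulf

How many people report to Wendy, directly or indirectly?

Wendy directly manages Marisol, Sable, Dilnoza. Under Marisol: Gopal, Milo, Celine, Sara, Aoife, Faris, Kestrel, Hana, Flor (9). Under Sable: Zane, Ansel (2). Under Dilnoza: Joaquin (1). So Wendy's organization is 3 direct reports plus everyone under them: 10 + 3 + 2 = 15.

15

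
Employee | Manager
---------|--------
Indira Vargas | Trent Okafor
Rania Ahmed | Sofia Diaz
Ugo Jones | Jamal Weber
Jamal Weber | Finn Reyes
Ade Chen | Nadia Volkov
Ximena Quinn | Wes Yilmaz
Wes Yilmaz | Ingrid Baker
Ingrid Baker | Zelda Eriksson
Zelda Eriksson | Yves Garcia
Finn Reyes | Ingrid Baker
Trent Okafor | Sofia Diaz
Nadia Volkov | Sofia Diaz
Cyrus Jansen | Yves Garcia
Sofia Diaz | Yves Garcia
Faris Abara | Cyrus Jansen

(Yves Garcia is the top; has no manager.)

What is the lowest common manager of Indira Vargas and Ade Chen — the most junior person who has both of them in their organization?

Indira Vargas's chain of managers is Trent Okafor, Sofia Diaz, Yves Garcia. Ade Chen's chain of managers is Nadia Volkov, Sofia Diaz, Yves Garcia. The first manager that appears in both chains is Sofia Diaz.

Sofia Diaz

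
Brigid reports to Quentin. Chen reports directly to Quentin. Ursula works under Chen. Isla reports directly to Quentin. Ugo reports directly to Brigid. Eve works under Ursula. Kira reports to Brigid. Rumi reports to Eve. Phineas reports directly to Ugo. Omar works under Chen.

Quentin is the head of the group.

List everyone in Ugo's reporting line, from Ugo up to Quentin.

Ugo -> Brigid -> Quentin

Ugo reports to Brigid. Brigid reports to Quentin. Quentin is at the top.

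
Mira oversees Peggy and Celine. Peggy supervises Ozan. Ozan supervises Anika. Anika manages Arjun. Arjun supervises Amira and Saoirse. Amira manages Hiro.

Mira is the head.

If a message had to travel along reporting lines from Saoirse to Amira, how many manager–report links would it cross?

2

Saoirse is 1 level below Arjun, and Amira is 1 level below Arjun (their lowest common manager). The shortest path runs up from Saoirse to Arjun and back down to Amira: 1 + 1 = 2 links.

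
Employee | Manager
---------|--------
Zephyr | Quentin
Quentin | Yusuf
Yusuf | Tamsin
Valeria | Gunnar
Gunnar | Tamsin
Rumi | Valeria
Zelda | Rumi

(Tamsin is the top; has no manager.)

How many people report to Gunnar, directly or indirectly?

Gunnar directly manages Valeria. Under Valeria: Rumi, Zelda (2). That's 3 in total.

3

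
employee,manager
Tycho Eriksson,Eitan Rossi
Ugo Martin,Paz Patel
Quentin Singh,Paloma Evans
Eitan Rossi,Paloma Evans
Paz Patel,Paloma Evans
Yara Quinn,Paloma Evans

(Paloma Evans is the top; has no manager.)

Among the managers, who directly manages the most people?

Paloma Evans

Direct-report counts: Paloma Evans has 4; Eitan Rossi has 1; Paz Patel has 1. The largest is 4, held by Paloma Evans.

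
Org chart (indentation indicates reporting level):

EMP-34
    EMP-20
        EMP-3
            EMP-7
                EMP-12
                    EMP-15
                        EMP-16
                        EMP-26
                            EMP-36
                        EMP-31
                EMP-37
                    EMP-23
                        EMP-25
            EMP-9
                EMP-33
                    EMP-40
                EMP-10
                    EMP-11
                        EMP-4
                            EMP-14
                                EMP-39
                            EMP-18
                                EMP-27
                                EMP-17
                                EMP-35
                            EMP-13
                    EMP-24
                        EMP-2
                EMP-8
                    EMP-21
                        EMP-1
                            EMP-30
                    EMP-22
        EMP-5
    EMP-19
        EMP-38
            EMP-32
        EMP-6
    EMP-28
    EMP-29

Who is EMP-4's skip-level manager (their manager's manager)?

EMP-10

EMP-4 reports to EMP-11, and EMP-11 reports to EMP-10. So EMP-4's skip-level manager is EMP-10.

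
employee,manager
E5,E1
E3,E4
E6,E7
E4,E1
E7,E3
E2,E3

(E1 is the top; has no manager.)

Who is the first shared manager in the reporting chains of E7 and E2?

E7's chain of managers is E3, E4, E1. E2's chain of managers is E3, E4, E1. The first manager that appears in both chains is E3.

E3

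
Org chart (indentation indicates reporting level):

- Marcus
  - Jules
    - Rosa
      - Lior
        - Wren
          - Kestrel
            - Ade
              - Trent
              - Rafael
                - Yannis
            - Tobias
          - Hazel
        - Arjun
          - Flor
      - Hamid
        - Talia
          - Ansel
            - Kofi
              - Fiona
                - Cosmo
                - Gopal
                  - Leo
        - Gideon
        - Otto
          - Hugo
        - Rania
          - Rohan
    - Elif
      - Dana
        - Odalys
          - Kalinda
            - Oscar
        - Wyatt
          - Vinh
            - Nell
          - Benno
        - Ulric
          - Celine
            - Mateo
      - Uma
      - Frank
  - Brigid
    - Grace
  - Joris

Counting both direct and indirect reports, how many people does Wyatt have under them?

3

Wyatt directly manages Vinh, Benno. Under Vinh: Nell (1). Benno has no reports. So Wyatt's organization is 2 direct reports plus everyone under them: 2 + 1 = 3.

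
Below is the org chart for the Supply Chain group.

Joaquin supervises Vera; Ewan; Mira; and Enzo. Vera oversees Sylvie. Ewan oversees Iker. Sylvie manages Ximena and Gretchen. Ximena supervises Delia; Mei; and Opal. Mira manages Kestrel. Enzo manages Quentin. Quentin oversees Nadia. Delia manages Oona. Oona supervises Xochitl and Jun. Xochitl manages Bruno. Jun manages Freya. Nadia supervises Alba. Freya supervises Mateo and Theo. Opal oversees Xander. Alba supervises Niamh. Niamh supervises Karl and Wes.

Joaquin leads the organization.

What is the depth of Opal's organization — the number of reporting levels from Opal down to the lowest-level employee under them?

The longest chain under Opal runs Opal → Xander, which is 1 level below Opal.

1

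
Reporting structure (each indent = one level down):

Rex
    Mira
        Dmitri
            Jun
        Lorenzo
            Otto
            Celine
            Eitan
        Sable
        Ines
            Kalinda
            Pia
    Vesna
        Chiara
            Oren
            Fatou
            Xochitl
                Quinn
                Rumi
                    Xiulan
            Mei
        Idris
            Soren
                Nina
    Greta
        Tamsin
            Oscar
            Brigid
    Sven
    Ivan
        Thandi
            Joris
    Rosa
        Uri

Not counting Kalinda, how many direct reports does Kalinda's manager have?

1

Kalinda reports to Ines. Ines's other direct reports are Pia — 1 peer.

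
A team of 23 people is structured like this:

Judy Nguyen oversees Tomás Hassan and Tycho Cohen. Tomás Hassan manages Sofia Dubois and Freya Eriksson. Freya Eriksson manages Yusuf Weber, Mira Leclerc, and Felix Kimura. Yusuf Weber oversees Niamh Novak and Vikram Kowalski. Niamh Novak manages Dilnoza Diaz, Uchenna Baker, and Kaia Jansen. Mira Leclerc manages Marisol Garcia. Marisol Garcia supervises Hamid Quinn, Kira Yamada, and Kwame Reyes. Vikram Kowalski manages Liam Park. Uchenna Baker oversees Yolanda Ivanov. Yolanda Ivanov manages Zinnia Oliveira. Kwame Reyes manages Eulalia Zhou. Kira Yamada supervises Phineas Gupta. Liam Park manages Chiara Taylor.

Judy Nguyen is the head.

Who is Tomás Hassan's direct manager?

Tomás Hassan reports directly to Judy Nguyen.

Judy Nguyen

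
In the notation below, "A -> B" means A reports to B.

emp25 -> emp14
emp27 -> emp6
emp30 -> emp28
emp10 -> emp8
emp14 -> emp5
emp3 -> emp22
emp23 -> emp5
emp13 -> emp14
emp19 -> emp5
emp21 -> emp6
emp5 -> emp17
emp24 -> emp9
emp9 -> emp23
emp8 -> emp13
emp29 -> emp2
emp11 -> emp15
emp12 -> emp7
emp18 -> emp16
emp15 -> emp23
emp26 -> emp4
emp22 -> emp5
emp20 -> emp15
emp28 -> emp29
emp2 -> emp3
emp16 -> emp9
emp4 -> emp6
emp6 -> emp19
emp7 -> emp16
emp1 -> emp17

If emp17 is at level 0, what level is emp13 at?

Chain from emp13 up to emp17: emp13 → emp14 → emp5 → emp17. That is 3 steps up, so emp13 is 3 levels below emp17.

3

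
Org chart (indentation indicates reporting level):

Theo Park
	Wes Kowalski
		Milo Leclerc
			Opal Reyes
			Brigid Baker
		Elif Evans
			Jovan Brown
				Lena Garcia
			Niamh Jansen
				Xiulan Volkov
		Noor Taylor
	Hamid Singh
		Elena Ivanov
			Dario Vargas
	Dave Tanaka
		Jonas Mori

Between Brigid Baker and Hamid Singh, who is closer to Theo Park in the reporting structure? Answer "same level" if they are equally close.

Hamid Singh

Brigid Baker is 3 levels below Theo Park; Hamid Singh is 1. Hamid Singh is higher.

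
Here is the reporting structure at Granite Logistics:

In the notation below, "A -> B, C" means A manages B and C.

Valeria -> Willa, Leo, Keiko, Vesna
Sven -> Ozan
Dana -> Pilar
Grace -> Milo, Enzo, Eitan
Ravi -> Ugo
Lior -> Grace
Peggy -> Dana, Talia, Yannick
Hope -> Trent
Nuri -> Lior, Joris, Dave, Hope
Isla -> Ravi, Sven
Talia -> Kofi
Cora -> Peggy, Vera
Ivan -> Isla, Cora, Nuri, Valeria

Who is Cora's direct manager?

Ivan

Cora reports directly to Ivan.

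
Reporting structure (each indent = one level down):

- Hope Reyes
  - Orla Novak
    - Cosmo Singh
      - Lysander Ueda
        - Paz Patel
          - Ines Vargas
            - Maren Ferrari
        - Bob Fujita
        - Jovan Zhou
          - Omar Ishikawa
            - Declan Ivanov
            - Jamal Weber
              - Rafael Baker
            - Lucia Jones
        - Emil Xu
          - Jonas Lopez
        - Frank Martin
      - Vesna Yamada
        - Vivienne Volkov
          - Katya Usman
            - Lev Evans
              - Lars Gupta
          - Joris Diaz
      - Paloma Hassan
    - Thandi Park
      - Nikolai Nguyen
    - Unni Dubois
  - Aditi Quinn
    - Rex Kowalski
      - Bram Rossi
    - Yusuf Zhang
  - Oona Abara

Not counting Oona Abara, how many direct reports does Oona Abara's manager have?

2

Oona Abara reports to Hope Reyes. Hope Reyes's other direct reports are Orla Novak, Aditi Quinn — 2 peers.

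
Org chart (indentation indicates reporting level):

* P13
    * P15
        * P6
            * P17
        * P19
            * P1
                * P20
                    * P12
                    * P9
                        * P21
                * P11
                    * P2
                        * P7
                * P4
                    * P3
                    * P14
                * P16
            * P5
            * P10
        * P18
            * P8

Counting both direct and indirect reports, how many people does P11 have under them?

P11 directly manages P2. Under P2: P7 (1). That's 2 in total.

2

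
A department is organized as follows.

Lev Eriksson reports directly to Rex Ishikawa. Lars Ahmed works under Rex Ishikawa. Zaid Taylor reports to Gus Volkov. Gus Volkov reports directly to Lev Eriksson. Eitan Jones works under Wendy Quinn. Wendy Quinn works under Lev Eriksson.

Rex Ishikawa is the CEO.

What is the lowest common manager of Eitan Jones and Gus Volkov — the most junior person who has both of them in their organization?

Eitan Jones's chain of managers is Wendy Quinn, Lev Eriksson, Rex Ishikawa. Gus Volkov's chain of managers is Lev Eriksson, Rex Ishikawa. The first manager that appears in both chains is Lev Eriksson.

Lev Eriksson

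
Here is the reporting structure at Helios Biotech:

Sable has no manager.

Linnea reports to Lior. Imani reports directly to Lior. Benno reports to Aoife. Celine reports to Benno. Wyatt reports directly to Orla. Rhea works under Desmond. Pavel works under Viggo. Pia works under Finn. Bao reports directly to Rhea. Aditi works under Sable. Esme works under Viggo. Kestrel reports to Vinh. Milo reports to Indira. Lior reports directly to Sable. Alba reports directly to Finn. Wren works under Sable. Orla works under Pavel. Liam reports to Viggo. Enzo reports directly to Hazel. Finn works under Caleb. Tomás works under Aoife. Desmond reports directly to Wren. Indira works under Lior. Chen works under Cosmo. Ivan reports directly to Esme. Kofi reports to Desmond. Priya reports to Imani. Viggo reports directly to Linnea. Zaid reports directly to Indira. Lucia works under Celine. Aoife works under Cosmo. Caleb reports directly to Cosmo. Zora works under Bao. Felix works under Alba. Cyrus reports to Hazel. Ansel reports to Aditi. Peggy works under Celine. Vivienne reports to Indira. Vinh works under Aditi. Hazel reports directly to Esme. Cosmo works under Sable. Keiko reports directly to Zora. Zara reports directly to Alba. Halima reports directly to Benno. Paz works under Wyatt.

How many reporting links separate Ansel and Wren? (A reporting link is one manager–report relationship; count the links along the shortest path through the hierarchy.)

Ansel is 2 levels below Sable, and Wren is 1 level below Sable (their lowest common manager). The shortest path runs up from Ansel to Sable and back down to Wren: 2 + 1 = 3 links.

3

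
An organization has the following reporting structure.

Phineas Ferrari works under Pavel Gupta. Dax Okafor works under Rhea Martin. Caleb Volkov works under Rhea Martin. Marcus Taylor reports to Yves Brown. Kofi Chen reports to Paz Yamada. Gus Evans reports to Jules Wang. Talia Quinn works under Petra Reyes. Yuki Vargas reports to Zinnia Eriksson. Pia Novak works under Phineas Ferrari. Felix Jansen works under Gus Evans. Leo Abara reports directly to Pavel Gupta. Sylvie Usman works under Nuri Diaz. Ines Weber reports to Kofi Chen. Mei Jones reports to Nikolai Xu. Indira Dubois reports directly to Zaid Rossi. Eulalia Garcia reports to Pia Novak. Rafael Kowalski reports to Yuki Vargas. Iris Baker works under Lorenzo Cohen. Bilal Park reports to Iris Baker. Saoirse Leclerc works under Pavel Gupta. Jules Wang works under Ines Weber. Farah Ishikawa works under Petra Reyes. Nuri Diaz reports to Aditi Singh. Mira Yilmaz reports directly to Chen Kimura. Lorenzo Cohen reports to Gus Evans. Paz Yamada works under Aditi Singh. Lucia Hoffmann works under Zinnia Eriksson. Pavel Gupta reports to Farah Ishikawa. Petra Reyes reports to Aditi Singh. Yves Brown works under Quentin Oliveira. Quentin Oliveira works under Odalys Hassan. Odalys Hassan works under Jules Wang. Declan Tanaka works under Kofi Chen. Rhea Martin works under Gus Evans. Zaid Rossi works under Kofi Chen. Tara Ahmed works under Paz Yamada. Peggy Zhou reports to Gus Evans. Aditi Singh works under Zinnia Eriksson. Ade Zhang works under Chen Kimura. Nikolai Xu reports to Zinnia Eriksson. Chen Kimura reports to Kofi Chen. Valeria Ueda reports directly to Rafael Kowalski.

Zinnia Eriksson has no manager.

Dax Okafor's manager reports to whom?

Gus Evans

Dax Okafor reports to Rhea Martin, and Rhea Martin reports to Gus Evans. So Dax Okafor's skip-level manager is Gus Evans.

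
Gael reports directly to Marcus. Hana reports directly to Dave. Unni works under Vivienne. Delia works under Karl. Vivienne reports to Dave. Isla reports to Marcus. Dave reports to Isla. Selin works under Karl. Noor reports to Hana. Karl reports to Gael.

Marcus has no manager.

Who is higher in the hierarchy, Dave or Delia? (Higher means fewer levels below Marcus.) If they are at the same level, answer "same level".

Dave

Dave is 2 levels below Marcus; Delia is 3. Dave is higher.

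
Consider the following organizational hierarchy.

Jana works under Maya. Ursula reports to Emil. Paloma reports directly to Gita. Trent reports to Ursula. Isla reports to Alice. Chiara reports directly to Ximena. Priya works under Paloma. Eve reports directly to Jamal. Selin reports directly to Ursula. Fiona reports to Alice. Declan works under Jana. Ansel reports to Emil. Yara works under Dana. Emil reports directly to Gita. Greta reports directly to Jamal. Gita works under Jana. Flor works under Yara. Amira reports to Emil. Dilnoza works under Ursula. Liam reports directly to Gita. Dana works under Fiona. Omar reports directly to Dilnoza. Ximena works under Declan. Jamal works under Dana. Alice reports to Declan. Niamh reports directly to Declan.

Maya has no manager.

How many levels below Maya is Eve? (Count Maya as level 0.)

7

Chain from Eve up to Maya: Eve → Jamal → Dana → Fiona → Alice → Declan → Jana → Maya. That is 7 steps up, so Eve is 7 levels below Maya.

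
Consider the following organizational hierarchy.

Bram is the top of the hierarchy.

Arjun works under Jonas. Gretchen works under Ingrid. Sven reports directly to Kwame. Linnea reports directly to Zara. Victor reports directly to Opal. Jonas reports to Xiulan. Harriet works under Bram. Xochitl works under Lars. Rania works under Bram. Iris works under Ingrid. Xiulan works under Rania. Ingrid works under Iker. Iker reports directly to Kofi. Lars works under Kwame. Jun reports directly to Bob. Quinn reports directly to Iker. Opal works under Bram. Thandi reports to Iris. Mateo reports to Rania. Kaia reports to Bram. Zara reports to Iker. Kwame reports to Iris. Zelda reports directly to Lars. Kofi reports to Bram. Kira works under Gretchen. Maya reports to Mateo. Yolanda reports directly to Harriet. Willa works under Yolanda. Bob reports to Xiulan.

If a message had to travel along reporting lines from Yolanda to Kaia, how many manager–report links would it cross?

3

Yolanda is 2 levels below Bram, and Kaia is 1 level below Bram (their lowest common manager). The shortest path runs up from Yolanda to Bram and back down to Kaia: 2 + 1 = 3 links.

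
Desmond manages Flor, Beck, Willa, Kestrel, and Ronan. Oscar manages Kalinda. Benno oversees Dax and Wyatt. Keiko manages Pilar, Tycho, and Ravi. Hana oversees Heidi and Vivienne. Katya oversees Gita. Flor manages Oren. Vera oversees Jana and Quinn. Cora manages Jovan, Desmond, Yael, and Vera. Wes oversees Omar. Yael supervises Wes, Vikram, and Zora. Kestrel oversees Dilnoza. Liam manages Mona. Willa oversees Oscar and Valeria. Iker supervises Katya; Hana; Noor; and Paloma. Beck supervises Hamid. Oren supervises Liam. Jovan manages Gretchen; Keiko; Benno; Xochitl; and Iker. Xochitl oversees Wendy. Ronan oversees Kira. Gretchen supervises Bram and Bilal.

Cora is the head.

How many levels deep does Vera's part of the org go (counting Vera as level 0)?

1

The longest chain under Vera runs Vera → Quinn, which is 1 level below Vera.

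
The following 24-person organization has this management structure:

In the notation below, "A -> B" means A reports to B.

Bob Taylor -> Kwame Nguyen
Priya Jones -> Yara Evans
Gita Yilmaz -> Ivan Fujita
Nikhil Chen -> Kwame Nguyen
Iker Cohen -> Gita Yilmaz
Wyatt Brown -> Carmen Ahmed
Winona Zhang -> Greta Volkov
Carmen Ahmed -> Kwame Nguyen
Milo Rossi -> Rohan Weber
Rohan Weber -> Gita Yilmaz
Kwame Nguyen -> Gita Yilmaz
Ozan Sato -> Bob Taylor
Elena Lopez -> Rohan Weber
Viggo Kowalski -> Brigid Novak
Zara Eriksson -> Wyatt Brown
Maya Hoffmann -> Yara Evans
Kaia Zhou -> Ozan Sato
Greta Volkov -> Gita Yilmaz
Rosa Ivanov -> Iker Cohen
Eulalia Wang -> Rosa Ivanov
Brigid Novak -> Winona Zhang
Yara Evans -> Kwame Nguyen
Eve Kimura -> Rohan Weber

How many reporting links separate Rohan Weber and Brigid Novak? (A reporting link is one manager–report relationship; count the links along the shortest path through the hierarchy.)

4

Rohan Weber is 1 level below Gita Yilmaz, and Brigid Novak is 3 levels below Gita Yilmaz (their lowest common manager). The shortest path runs up from Rohan Weber to Gita Yilmaz and back down to Brigid Novak: 1 + 3 = 4 links.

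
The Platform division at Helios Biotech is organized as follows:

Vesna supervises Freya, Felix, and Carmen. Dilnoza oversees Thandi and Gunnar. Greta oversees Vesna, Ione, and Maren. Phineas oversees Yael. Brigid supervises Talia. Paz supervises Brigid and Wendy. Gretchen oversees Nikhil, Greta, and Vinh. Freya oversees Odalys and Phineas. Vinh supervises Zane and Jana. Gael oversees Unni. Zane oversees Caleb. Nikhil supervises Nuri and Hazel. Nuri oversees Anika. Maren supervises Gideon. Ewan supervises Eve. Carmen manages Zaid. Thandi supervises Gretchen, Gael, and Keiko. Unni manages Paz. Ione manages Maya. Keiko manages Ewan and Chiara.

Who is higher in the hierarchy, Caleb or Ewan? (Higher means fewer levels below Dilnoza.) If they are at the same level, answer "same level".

Ewan

Caleb is 5 levels below Dilnoza; Ewan is 3. Ewan is higher.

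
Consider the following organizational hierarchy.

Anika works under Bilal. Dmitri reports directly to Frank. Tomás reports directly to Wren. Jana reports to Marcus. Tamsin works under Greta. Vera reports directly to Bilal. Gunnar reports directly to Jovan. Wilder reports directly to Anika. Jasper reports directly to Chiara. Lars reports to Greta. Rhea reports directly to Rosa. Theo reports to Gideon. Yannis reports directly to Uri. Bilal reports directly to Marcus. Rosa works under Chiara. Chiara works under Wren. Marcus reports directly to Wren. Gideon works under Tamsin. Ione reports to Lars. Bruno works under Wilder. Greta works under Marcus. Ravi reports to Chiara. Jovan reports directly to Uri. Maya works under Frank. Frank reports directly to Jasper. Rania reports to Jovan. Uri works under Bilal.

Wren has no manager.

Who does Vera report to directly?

Vera reports directly to Bilal.

Bilal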